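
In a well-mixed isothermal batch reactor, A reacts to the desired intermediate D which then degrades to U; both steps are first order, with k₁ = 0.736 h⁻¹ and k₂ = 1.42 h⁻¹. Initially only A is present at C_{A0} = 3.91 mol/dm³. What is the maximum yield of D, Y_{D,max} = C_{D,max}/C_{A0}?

At the optimum, C_{D,max}/C_{A0} = (k₁/k₂)^[k₂/(k₂−k₁)].
= (0.736/1.42)^(1.42/(1.42−0.736)) = (0.5183)^(2.076) = 0.2556.

0.256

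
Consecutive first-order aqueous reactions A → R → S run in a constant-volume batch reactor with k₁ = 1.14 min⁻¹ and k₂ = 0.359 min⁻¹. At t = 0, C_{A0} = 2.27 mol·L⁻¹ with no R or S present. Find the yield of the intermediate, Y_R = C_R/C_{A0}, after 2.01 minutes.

0.562

The intermediate concentration in a first-order A→B→C sequence is C_R = k₁C_{A0}(e^(−k₁t) − e^(−k₂t))/(k₂−k₁).
e^(−k₁t) = e^(−1.14×2.01) = e^(−2.291) = 0.1011; e^(−k₂t) = e^(−0.7216) = 0.4860.
C_R = 1.14×2.27/(0.359−1.14) × (0.1011−0.4860) = (-3.313)×(-0.3849) = 1.275 mol·L⁻¹.
Y_R = C_R/C_{A0} = 1.275/2.27 = 0.562.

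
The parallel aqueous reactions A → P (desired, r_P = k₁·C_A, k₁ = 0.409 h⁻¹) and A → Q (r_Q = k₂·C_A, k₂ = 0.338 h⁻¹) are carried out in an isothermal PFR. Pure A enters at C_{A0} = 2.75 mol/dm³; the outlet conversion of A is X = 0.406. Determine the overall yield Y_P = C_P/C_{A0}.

C_A = C_{A0}(1−X) = 1.633 mol/dm³.
Both paths are first order in A, so the instantaneous fraction to P is constant: dC_P/d(−C_A) = k₁/(k₁+k₂) = 0.5475.
C_P = 0.5475·(C_{A0}−C_A) = 0.5475×1.117 = 0.611 mol/dm³.
Y_P = C_P/C_{A0} = 0.6113/2.75 = 0.222.

0.222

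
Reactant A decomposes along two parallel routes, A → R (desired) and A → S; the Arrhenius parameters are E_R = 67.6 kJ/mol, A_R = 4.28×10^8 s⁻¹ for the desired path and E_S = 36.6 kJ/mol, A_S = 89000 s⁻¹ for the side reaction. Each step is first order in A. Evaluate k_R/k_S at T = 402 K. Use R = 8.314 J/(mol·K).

Since both paths have the same order in A, the concentration cancels and S_{R/S} = k_R/k_S = (A_R/A_S)·exp[(E_S−E_R)/(RT)].
(E_S−E_R)/(RT) = (36.6−67.6)×10³/(8.314×402) = -31000/3342 = -9.275.
k_R/k_S = (4.28×10^8/89000)·exp(-9.275) = 4809 × 9.372×10^-5 = 0.451.
Since E_R > E_S, raising the temperature improves selectivity toward R.

0.451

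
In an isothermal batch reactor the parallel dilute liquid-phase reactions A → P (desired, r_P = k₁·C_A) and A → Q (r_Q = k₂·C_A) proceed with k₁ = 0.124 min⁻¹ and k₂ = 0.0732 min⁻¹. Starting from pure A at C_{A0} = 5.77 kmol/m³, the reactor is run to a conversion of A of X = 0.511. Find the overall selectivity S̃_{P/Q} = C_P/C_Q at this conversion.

1.69

C_A = C_{A0}(1−X) = 2.822 kmol/m³.
Both paths are first order in A, so the instantaneous fraction to P is constant: dC_P/d(−C_A) = k₁/(k₁+k₂) = 0.6288.
C_P = 0.6288·(C_{A0}−C_A) = 0.6288×2.948 = 1.85 kmol/m³.
C_Q = (C_{A0}−C_A)−C_P = 1.094 kmol/m³; S̃_{P/Q} = 1.854/1.094 = 1.69.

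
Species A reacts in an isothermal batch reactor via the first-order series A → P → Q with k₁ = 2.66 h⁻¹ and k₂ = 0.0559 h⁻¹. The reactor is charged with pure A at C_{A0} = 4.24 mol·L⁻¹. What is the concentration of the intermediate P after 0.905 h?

3.73 mol·L⁻¹

For first-order series with pure A initially, C_P(t) = k₁C_{A0}/(k₂−k₁)·(e^(−k₁t) − e^(−k₂t)).
e^(−k₁t) = e^(−2.66×0.905) = e^(−2.407) = 0.09006; e^(−k₂t) = e^(−0.05059) = 0.9507.
C_P = 2.66×4.24/(0.0559−2.66) × (0.09006−0.9507) = (-4.331)×(-0.8606) = 3.727 mol·L⁻¹.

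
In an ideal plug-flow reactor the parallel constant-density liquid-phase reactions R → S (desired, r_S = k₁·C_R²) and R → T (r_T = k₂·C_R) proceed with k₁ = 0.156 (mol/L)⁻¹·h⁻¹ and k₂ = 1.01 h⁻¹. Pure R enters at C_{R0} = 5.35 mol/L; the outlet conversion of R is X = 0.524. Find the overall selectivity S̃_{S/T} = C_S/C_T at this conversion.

C_R = C_{R0}(1−X) = 2.547 mol/L.
Along a PFR/batch, dC_T/dC_R = −r_T/(r_S+r_T) = −k₂/(k₂+k₁·C_R).
Integrating from C_{R0} to C_R: C_T = (1.01/0.156)·ln[(1.01+0.156·5.35)/(1.01+0.156·2.55)] = 6.474·ln(1.845/1.407) = 1.752 mol/L.
Then C_S = (C_{R0}−C_R) − C_T = 2.803 − 1.752 = 1.051 mol/L.
S̃_{S/T} = C_S/C_T = 1.051/1.752 = 0.600.

0.600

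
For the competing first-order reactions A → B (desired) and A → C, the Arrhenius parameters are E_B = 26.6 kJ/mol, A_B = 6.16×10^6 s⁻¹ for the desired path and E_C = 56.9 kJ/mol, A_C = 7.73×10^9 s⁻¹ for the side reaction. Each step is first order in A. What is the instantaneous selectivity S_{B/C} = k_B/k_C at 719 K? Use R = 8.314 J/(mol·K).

0.127

k_B/k_C = (A_B/A_C)·exp[−(E_B−E_C)/(RT)] = (A_B/A_C)·exp[(E_C−E_B)/(RT)].
(E_C−E_B)/(RT) = (56.9−26.6)×10³/(8.314×719) = 30300/5978 = 5.069.
k_B/k_C = (6.16×10^6/7.73×10^9)·exp(5.069) = 7.969×10^-4 × 159.0 = 0.127.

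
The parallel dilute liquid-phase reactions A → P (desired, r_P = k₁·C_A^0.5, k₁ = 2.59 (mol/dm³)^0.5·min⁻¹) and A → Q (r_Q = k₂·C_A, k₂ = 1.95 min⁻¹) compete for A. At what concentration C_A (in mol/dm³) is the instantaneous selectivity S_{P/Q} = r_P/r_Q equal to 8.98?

0.0219 mol/dm³

S_{P/Q} = (k₁/k₂)·C_A^-0.5 ⇒ C_A = (S·k₂/k₁)^(-2).
= (8.98×1.95/2.59)^(-2) = (6.761)^(-2) = 0.0219 mol/dm³.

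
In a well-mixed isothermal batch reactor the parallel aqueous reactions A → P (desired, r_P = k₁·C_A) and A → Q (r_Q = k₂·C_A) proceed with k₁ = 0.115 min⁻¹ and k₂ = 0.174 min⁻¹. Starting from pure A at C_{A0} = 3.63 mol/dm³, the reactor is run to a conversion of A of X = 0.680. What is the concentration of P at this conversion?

C_A = C_{A0}(1−X) = 1.162 mol/dm³.
Both paths are first order in A, so the instantaneous fraction to P is constant: dC_P/d(−C_A) = k₁/(k₁+k₂) = 0.3979.
C_P = 0.3979·(C_{A0}−C_A) = 0.3979×2.468 = 0.982 mol/dm³.

0.982 mol/dm³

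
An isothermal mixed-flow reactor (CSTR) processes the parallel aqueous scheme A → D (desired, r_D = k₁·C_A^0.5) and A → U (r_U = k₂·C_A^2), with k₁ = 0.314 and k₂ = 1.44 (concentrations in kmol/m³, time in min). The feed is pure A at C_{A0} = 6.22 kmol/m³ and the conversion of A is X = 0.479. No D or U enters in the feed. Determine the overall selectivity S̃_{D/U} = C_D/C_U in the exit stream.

0.0374

Exit C_A = C_{A0}(1−X) = 6.22×0.521 = 3.241 kmol/m³.
In a CSTR the entire volume is at exit conditions, so r_D = 0.314×3.241^0.5 = 0.5653 and r_U = 1.44×3.241^2 = 15.12.
Overall selectivity = C_D/C_U = r_Dτ/(r_Uτ) = r_D/r_U = 0.0374.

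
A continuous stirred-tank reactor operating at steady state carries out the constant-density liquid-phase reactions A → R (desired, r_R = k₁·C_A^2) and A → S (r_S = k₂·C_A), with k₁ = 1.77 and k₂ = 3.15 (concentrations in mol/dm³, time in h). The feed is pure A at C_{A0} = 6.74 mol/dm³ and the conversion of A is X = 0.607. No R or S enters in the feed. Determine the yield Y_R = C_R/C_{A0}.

Exit C_A = C_{A0}(1−X) = 6.74×0.393 = 2.649 mol/dm³.
Rates in a CSTR are evaluated at the outlet concentration: r_R = 1.77×2.649^2 = 12.42, r_S = 3.15×2.649 = 8.344.
Fraction of consumed A going to R: r_R/(r_R+r_S) = 0.5981.
C_R = 0.5981·C_{A0}·X = 0.5981×6.74×0.607 = 2.45 mol/dm³; Y_R = C_R/C_{A0} = 0.363.

0.363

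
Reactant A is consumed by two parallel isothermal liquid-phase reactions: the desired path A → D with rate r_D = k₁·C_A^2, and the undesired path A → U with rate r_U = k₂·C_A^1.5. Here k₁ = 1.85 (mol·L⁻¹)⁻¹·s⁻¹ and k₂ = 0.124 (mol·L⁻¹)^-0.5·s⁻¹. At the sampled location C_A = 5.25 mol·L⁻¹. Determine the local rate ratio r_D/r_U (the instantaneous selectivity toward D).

34.2

S_{D/U} = r_D/r_U = (k₁·C_A^2)/(k₂·C_A^1.5) = (k₁/k₂)·C_A^0.5.
= (1.85×5.250^2) / (0.124×5.250^1.5) = 50.99/1.492 = 34.2.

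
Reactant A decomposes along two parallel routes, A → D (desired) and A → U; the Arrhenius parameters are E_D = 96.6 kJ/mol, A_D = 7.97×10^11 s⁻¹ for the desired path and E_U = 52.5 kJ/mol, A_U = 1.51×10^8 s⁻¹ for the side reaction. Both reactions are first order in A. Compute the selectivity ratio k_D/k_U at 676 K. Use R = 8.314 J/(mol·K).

2.06

Since both paths have the same order in A, the concentration cancels and S_{D/U} = k_D/k_U = (A_D/A_U)·exp[(E_U−E_D)/(RT)].
(E_U−E_D)/(RT) = (52.5−96.6)×10³/(8.314×676) = -44100/5620 = -7.847.
k_D/k_U = (7.97×10^11/1.51×10^8)·exp(-7.847) = 5278 × 3.911×10^-4 = 2.06.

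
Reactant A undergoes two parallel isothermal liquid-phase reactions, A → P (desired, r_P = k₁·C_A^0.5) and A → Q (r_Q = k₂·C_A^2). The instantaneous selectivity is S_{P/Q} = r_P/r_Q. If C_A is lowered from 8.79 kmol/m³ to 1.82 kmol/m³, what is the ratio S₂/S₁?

10.6

S_{P/Q} = (k₁/k₂)·C_A^-1.5, so S₂/S₁ = (C_{A,2}/C_{A,1})^-1.5.
= (1.82/8.79)^(-1.5) = (0.2071)^(-1.5) = 10.6.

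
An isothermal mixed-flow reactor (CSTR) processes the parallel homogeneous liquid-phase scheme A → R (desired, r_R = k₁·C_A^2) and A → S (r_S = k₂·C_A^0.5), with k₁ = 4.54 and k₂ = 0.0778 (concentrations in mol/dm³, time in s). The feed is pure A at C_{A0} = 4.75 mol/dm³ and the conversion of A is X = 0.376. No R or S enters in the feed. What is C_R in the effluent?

1.78 mol/dm³

Exit C_A = C_{A0}(1−X) = 4.75×0.624 = 2.964 mol/dm³.
In a CSTR the entire volume is at exit conditions, so r_R = 4.54×2.964^2 = 39.89 and r_S = 0.0778×2.964^0.5 = 0.1339.
Fraction of consumed A going to R: r_R/(r_R+r_S) = 0.9967.
C_R = 0.9967·C_{A0}·X = 0.9967×4.75×0.376 = 1.78 mol/dm³.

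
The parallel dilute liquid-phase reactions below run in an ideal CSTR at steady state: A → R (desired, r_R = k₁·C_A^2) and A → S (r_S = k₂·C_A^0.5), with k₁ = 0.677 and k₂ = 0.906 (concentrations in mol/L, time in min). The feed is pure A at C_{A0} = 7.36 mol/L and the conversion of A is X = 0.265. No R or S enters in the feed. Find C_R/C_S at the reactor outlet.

Exit C_A = C_{A0}(1−X) = 7.36×0.735 = 5.410 mol/L.
In a CSTR the entire volume is at exit conditions, so r_R = 0.677×5.410^2 = 19.81 and r_S = 0.906×5.410^0.5 = 2.107.
Overall selectivity = C_R/C_S = r_Rτ/(r_Sτ) = r_R/r_S = 9.40.

9.40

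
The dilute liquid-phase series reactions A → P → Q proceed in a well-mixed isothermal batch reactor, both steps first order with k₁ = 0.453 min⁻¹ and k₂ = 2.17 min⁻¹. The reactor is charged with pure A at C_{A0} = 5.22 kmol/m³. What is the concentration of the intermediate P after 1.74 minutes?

0.595 kmol/m³

Solving the coupled first-order balances gives C_P(t) = [k₁/(k₂−k₁)]·C_{A0}·(e^(−k₁t) − e^(−k₂t)).
e^(−k₁t) = e^(−0.453×1.74) = e^(−0.7882) = 0.4547; e^(−k₂t) = e^(−3.776) = 0.02292.
C_P = 0.453×5.22/(2.17−0.453) × (0.4547−0.02292) = 1.377×0.4317 = 0.5946 kmol/m³.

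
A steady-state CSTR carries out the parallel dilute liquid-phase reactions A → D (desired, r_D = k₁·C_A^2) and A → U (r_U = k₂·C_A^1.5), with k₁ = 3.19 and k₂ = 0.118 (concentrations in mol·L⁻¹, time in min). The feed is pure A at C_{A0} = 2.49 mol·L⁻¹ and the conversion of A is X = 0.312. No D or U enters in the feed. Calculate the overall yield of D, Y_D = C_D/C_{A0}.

Exit C_A = C_{A0}(1−X) = 2.49×0.688 = 1.713 mol·L⁻¹.
In a CSTR the entire volume is at exit conditions, so r_D = 3.19×1.713^2 = 9.362 and r_U = 0.118×1.713^1.5 = 0.2646.
Fraction of consumed A going to D: r_D/(r_D+r_U) = 0.9725.
C_D = 0.9725·C_{A0}·X = 0.9725×2.49×0.312 = 0.756 mol·L⁻¹; Y_D = C_D/C_{A0} = 0.303.

0.303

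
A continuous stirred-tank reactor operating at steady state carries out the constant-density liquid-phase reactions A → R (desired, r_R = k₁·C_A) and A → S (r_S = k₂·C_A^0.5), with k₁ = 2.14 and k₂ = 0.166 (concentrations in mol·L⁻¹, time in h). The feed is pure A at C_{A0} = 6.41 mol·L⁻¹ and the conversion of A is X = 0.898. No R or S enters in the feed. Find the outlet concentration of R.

5.25 mol·L⁻¹

Exit C_A = C_{A0}(1−X) = 6.41×0.102 = 0.6538 mol·L⁻¹.
A CSTR operates uniformly at the exit composition, giving r_R = 1.399 and r_S = 0.1342 (each k·C_A^n at C_A = 0.6538).
Fraction of consumed A going to R: r_R/(r_R+r_S) = 0.9125.
C_R = 0.9125·C_{A0}·X = 0.9125×6.41×0.898 = 5.25 mol·L⁻¹.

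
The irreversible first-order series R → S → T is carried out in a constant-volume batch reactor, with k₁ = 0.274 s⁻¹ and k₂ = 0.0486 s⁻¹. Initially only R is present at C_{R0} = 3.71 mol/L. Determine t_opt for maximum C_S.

The intermediate peaks when r₁ = r₂, i.e. k₁e^(−k₁t) = k₂e^(−k₂t), giving t_opt = ln(k₂/k₁)/(k₂−k₁).
= ln(0.0486/0.274)/(0.0486−0.274) = ln(0.1774)/-0.2254 = -1.730/-0.2254 = 7.67 s.

7.67 s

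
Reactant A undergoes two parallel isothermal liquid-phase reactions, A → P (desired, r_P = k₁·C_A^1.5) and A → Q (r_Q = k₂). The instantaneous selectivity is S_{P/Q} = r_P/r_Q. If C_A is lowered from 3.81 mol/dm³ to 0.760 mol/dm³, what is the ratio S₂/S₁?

S_{P/Q} = (k₁/k₂)·C_A^1.5, so S₂/S₁ = (C_{A,2}/C_{A,1})^1.5.
= (0.760/3.81)^1.5 = (0.1995)^1.5 = 0.0891.
Selectivity toward P falls as C_A falls — high-concentration operation is favoured.

0.0891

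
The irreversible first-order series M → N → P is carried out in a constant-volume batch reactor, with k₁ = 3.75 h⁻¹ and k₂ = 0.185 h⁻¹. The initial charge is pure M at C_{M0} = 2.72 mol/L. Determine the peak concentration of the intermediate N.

For a first-order series the maximum intermediate yield is C_{N,max}/C_{M0} = (k₁/k₂)^[k₂/(k₂−k₁)].
= (3.75/0.185)^(0.185/(0.185−3.75)) = (20.27)^(-0.05189) = 0.8554.
C_{N,max} = 0.8554×2.72 = 2.33 mol/L.

2.33 mol/L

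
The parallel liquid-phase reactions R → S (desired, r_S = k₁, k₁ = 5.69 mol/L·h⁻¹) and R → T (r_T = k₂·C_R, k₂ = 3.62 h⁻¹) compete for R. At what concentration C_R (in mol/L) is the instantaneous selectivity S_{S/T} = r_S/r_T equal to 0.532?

2.95 mol/L

S_{S/T} = (k₁/k₂)·C_R⁻¹ ⇒ C_R = (S·k₂/k₁)^(-1).
= (0.532×3.62/5.69)^(-1) = (0.3385)^(-1) = 2.95 mol/L.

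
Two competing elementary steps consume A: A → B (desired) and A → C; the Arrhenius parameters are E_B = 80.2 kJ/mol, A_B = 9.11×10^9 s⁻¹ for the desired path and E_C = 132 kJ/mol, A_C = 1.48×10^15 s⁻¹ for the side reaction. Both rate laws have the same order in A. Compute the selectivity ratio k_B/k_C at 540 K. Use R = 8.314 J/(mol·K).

Since both paths have the same order in A, the concentration cancels and S_{B/C} = k_B/k_C = (A_B/A_C)·exp[(E_C−E_B)/(RT)].
(E_C−E_B)/(RT) = (132−80.2)×10³/(8.314×540) = 51800/4490 = 11.54.
k_B/k_C = (9.11×10^9/1.48×10^15)·exp(11.54) = 6.155×10^-6 × 1.025×10^5 = 0.631.
Since E_B < E_C, lowering the temperature improves selectivity toward B.

0.631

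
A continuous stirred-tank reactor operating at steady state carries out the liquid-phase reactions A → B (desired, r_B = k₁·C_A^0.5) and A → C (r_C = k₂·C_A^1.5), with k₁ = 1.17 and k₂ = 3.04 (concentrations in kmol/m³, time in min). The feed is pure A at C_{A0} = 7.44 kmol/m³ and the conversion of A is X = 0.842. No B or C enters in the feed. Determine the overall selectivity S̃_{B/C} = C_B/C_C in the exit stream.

Exit C_A = C_{A0}(1−X) = 7.44×0.158 = 1.176 kmol/m³.
Rates in a CSTR are evaluated at the outlet concentration: r_B = 1.17×1.176^0.5 = 1.269, r_C = 3.04×1.176^1.5 = 3.875.
Overall selectivity = C_B/C_C = r_Bτ/(r_Cτ) = r_B/r_C = 0.327.

0.327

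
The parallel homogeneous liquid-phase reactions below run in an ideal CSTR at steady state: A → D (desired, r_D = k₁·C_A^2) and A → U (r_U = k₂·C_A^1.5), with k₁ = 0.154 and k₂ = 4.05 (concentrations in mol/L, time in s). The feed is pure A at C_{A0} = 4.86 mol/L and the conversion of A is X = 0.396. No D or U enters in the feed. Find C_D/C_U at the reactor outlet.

Exit C_A = C_{A0}(1−X) = 4.86×0.604 = 2.935 mol/L.
In a CSTR the entire volume is at exit conditions, so r_D = 0.154×2.935^2 = 1.327 and r_U = 4.05×2.935^1.5 = 20.37.
Overall selectivity = C_D/C_U = r_Dτ/(r_Uτ) = r_D/r_U = 0.0651.

0.0651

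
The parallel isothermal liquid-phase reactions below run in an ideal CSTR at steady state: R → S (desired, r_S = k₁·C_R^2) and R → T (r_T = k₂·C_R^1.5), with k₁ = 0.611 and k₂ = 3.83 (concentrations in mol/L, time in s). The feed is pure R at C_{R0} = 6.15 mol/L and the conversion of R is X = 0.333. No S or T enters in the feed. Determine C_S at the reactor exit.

0.500 mol/L

Exit C_R = C_{R0}(1−X) = 6.15×0.667 = 4.102 mol/L.
In a CSTR the entire volume is at exit conditions, so r_S = 0.611×4.102^2 = 10.28 and r_T = 3.83×4.102^1.5 = 31.82.
Fraction of consumed R going to S: r_S/(r_S+r_T) = 0.2442.
C_S = 0.2442·C_{R0}·X = 0.2442×6.15×0.333 = 0.500 mol/L.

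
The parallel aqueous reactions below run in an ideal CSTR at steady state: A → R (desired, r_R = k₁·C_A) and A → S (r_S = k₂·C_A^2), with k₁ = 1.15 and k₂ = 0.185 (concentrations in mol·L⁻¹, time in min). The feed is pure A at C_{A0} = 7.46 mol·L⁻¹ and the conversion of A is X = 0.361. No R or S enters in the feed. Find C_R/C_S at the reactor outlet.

Exit C_A = C_{A0}(1−X) = 7.46×0.639 = 4.767 mol·L⁻¹.
Rates in a CSTR are evaluated at the outlet concentration: r_R = 1.15×4.767 = 5.482, r_S = 0.185×4.767^2 = 4.204.
Overall selectivity = C_R/C_S = r_Rτ/(r_Sτ) = r_R/r_S = 1.30.

1.30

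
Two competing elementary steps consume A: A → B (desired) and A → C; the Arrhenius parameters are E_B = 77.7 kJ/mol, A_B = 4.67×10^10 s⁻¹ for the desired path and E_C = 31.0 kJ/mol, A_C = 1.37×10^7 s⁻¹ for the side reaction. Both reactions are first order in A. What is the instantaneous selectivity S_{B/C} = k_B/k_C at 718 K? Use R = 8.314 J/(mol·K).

k_B/k_C = (A_B/A_C)·exp[−(E_B−E_C)/(RT)] = (A_B/A_C)·exp[(E_C−E_B)/(RT)].
(E_C−E_B)/(RT) = (31.0−77.7)×10³/(8.314×718) = -46700/5969 = -7.823.
k_B/k_C = (4.67×10^10/1.37×10^7)·exp(-7.823) = 3409 × 4.004×10^-4 = 1.36.

1.36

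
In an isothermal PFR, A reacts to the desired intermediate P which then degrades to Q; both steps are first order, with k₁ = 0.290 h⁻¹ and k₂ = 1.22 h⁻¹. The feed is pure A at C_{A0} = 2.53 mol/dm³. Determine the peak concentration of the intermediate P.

0.384 mol/dm³

Evaluating C_P at τ_opt = ln(k₂/k₁)/(k₂−k₁) gives C_{P,max}/C_{A0} = (k₁/k₂)^[k₂/(k₂−k₁)].
= (0.290/1.22)^(1.22/(1.22−0.290)) = (0.2377)^(1.312) = 0.1519.
C_{P,max} = 0.1519×2.53 = 0.384 mol/dm³.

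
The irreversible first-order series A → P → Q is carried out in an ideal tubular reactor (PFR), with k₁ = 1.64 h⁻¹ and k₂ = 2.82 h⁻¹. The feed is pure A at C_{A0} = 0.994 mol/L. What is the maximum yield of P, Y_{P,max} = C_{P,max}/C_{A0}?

0.274

At the optimum, C_{P,max}/C_{A0} = (k₁/k₂)^[k₂/(k₂−k₁)].
= (1.64/2.82)^(2.82/(2.82−1.64)) = (0.5816)^(2.390) = 0.2738.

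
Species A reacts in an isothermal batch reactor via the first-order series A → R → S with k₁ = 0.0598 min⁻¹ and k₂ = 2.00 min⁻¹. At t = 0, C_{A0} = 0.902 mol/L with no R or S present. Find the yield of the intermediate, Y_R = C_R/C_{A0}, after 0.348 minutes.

0.0148

The intermediate concentration in a first-order A→B→C sequence is C_R = k₁C_{A0}(e^(−k₁t) − e^(−k₂t))/(k₂−k₁).
e^(−k₁t) = e^(−0.0598×0.348) = e^(−0.02081) = 0.9794; e^(−k₂t) = e^(−0.6960) = 0.4986.
C_R = 0.0598×0.902/(2.00−0.0598) × (0.9794−0.4986) = 0.02780×0.4808 = 0.01337 mol/L.
Y_R = C_R/C_{A0} = 0.01337/0.902 = 0.0148.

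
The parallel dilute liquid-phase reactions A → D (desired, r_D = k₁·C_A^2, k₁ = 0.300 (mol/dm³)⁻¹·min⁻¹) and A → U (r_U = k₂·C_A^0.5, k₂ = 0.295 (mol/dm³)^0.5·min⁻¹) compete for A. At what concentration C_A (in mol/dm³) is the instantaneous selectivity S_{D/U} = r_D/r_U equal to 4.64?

2.75 mol/dm³

S_{D/U} = (k₁/k₂)·C_A^1.5 ⇒ C_A = (S·k₂/k₁)^(1/1.5).
= (4.64×0.295/0.300)^(0.6667) = (4.563)^(0.6667) = 2.75 mol/dm³.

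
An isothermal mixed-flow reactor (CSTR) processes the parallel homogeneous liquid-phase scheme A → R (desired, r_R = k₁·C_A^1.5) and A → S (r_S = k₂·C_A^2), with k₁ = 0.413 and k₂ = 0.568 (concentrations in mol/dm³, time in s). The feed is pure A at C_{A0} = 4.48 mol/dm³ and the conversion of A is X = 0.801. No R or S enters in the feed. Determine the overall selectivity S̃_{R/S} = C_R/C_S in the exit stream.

0.770

Exit C_A = C_{A0}(1−X) = 4.48×0.199 = 0.8915 mol/dm³.
In a CSTR the entire volume is at exit conditions, so r_R = 0.413×0.8915^1.5 = 0.3477 and r_S = 0.568×0.8915^2 = 0.4515.
Overall selectivity = C_R/C_S = r_Rτ/(r_Sτ) = r_R/r_S = 0.770.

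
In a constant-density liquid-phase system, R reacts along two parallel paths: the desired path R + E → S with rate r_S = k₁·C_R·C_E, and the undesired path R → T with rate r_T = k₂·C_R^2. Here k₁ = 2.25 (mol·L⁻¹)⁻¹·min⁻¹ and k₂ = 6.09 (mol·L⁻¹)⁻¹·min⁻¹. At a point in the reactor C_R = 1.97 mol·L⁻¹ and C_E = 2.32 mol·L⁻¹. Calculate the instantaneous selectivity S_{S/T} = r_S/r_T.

S_{S/T} = r_S/r_T = (k₁·C_R·C_E)/(k₂·C_R^2) = (k₁/k₂)·C_R⁻¹·C_E.
= (2.25×1.970×2.320) / (6.09×1.970^2) = 10.28/23.63 = 0.435.

0.435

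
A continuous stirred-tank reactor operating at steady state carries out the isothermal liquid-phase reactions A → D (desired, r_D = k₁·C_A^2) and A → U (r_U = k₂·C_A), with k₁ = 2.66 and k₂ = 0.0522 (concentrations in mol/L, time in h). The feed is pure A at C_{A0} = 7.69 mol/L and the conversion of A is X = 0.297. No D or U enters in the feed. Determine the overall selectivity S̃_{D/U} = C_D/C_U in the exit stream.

Exit C_A = C_{A0}(1−X) = 7.69×0.703 = 5.406 mol/L.
A CSTR operates uniformly at the exit composition, giving r_D = 77.74 and r_U = 0.2822 (each k·C_A^n at C_A = 5.406).
Overall selectivity = C_D/C_U = r_Dτ/(r_Uτ) = r_D/r_U = 275.

275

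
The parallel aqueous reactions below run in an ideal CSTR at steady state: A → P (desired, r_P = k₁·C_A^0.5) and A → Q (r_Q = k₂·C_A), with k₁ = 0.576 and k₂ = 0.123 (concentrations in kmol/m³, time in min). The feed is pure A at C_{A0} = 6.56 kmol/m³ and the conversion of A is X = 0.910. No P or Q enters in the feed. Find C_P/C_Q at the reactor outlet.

6.09

Exit C_A = C_{A0}(1−X) = 6.56×0.0900 = 0.5904 kmol/m³.
Rates in a CSTR are evaluated at the outlet concentration: r_P = 0.576×0.5904^0.5 = 0.4426, r_Q = 0.123×0.5904 = 0.07262.
Overall selectivity = C_P/C_Q = r_Pτ/(r_Qτ) = r_P/r_Q = 6.09.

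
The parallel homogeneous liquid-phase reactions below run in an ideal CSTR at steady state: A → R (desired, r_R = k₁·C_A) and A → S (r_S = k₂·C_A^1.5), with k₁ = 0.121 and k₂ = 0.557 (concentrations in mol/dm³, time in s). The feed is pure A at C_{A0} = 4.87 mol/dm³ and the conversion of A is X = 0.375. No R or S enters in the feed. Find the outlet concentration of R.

Exit C_A = C_{A0}(1−X) = 4.87×0.625 = 3.044 mol/dm³.
Rates in a CSTR are evaluated at the outlet concentration: r_R = 0.121×3.044 = 0.3683, r_S = 0.557×3.044^1.5 = 2.958.
Fraction of consumed A going to R: r_R/(r_R+r_S) = 0.1107.
C_R = 0.1107·C_{A0}·X = 0.1107×4.87×0.375 = 0.202 mol/dm³.

0.202 mol/dm³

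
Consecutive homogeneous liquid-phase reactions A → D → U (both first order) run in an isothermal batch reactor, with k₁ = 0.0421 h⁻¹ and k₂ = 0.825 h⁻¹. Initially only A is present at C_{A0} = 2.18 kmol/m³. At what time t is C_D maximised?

Setting dC_D/dt = 0 gives t_opt = ln(k₂/k₁)/(k₂−k₁).
= ln(0.825/0.0421)/(0.825−0.0421) = ln(19.60)/0.7829 = 2.975/0.7829 = 3.80 h.

3.80 h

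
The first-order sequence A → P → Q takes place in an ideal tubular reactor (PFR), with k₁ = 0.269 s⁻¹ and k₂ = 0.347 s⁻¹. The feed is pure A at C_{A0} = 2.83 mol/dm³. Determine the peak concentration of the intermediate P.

0.912 mol/dm³

For a first-order series the maximum intermediate yield is C_{P,max}/C_{A0} = (k₁/k₂)^[k₂/(k₂−k₁)].
= (0.269/0.347)^(0.347/(0.347−0.269)) = (0.7752)^(4.449) = 0.3222.
C_{P,max} = 0.3222×2.83 = 0.912 mol/dm³.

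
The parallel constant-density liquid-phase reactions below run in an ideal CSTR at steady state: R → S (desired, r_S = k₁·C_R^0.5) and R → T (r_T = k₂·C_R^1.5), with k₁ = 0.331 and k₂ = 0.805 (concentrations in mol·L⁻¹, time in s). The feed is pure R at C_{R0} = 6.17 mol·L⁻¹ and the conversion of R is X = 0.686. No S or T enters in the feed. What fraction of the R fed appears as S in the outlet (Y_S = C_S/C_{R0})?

0.120

Exit C_R = C_{R0}(1−X) = 6.17×0.314 = 1.937 mol·L⁻¹.
Rates in a CSTR are evaluated at the outlet concentration: r_S = 0.331×1.937^0.5 = 0.4607, r_T = 0.805×1.937^1.5 = 2.171.
Fraction of consumed R going to S: r_S/(r_S+r_T) = 0.1751.
C_S = 0.1751·C_{R0}·X = 0.1751×6.17×0.686 = 0.741 mol·L⁻¹; Y_S = C_S/C_{R0} = 0.120.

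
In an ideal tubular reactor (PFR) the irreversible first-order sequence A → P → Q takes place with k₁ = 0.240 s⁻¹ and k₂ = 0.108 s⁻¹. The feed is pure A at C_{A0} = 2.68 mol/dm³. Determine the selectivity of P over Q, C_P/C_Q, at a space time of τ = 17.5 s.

The intermediate concentration in a first-order A→B→C sequence is C_P = k₁C_{A0}(e^(−k₁τ) − e^(−k₂τ))/(k₂−k₁).
e^(−k₁τ) = e^(−0.240×17.5) = e^(−4.200) = 0.01500; e^(−k₂τ) = e^(−1.890) = 0.1511.
C_P = 0.240×2.68/(0.108−0.240) × (0.01500−0.1511) = (-4.873)×(-0.1361) = 0.6631 mol/dm³.
C_A = C_{A0}e^(−k₁τ) = 0.04019 mol/dm³, so C_Q = C_{A0}−C_A−C_P = 1.977 mol/dm³; C_P/C_Q = 0.335.

0.335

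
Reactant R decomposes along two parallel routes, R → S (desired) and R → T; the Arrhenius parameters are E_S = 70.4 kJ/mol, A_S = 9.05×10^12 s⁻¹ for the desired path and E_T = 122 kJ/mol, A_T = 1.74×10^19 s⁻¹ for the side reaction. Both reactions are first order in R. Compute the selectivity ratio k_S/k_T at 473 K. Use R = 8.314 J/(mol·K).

With equal orders, S_{S/T} = k_S/k_T = (A_S/A_T)·exp[(E_T−E_S)/(RT)].
(E_T−E_S)/(RT) = (122−70.4)×10³/(8.314×473) = 51600/3933 = 13.12.
k_S/k_T = (9.05×10^12/1.74×10^19)·exp(13.12) = 5.201×10^-7 × 4.995×10^5 = 0.260.
Since E_S < E_T, lowering the temperature improves selectivity toward S.

0.260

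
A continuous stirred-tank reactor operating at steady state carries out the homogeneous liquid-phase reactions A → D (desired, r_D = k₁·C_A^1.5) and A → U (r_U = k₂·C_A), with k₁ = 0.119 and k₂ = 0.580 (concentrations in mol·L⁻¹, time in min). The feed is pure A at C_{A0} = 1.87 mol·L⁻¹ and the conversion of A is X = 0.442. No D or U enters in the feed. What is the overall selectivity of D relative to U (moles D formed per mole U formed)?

0.210

Exit C_A = C_{A0}(1−X) = 1.87×0.558 = 1.043 mol·L⁻¹.
In a CSTR the entire volume is at exit conditions, so r_D = 0.119×1.043^1.5 = 0.1268 and r_U = 0.580×1.043 = 0.6052.
Overall selectivity = C_D/C_U = r_Dτ/(r_Uτ) = r_D/r_U = 0.210.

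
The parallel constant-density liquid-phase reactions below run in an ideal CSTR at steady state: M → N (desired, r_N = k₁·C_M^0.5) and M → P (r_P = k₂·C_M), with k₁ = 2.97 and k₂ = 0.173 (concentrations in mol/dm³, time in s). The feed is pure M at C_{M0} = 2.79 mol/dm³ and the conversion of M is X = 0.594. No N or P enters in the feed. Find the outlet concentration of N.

1.56 mol/dm³

Exit C_M = C_{M0}(1−X) = 2.79×0.406 = 1.133 mol/dm³.
A CSTR operates uniformly at the exit composition, giving r_N = 3.161 and r_P = 0.1960 (each k·C_M^n at C_M = 1.133).
Fraction of consumed M going to N: r_N/(r_N+r_P) = 0.9416.
C_N = 0.9416·C_{M0}·X = 0.9416×2.79×0.594 = 1.56 mol/dm³.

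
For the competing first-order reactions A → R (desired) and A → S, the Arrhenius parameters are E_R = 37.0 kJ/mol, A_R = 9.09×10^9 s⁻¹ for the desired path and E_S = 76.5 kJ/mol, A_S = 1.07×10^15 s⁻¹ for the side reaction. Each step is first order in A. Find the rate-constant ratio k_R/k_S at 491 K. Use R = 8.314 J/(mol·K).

0.135

Since both paths have the same order in A, the concentration cancels and S_{R/S} = k_R/k_S = (A_R/A_S)·exp[(E_S−E_R)/(RT)].
(E_S−E_R)/(RT) = (76.5−37.0)×10³/(8.314×491) = 39500/4082 = 9.676.
k_R/k_S = (9.09×10^9/1.07×10^15)·exp(9.676) = 8.495×10^-6 × 15934 = 0.135.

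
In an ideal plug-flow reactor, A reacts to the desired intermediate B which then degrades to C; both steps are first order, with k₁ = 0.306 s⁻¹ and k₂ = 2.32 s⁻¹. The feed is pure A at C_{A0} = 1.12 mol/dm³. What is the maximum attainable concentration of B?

0.109 mol/dm³

For a first-order series the maximum intermediate yield is C_{B,max}/C_{A0} = (k₁/k₂)^[k₂/(k₂−k₁)].
= (0.306/2.32)^(2.32/(2.32−0.306)) = (0.1319)^(1.152) = 0.09695.
C_{B,max} = 0.09695×1.12 = 0.109 mol/dm³.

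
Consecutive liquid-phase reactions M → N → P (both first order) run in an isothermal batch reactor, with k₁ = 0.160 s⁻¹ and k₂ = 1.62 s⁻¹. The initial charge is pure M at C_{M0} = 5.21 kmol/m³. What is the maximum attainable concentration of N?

Evaluating C_N at t_opt = ln(k₂/k₁)/(k₂−k₁) gives C_{N,max}/C_{M0} = (k₁/k₂)^[k₂/(k₂−k₁)].
= (0.160/1.62)^(1.62/(1.62−0.160)) = (0.09877)^(1.110) = 0.07663.
C_{N,max} = 0.07663×5.21 = 0.399 kmol/m³.

0.399 kmol/m³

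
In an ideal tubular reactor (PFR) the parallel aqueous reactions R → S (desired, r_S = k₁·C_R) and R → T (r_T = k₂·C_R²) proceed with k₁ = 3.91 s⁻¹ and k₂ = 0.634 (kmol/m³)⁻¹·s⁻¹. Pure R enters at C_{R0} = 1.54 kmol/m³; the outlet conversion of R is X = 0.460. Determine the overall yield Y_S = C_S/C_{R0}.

C_R = C_{R0}(1−X) = 0.8316 kmol/m³.
Along a PFR/batch, dC_S/dC_R = −r_S/(r_S+r_T) = −k₁/(k₁+k₂·C_R).
Integrating from C_{R0} to C_R: C_S = (3.91/0.634)·ln[(3.91+0.634·1.54)/(3.91+0.634·0.832)] = 6.167·ln(4.886/4.437) = 0.5946 kmol/m³.
Y_S = C_S/C_{R0} = 0.5946/1.54 = 0.386.

0.386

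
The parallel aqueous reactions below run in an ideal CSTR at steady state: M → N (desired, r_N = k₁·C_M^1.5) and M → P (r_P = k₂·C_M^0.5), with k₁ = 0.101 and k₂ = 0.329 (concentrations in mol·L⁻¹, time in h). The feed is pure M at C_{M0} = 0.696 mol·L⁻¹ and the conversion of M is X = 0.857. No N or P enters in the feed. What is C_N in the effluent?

0.0177 mol·L⁻¹

Exit C_M = C_{M0}(1−X) = 0.696×0.143 = 0.09953 mol·L⁻¹.
Rates in a CSTR are evaluated at the outlet concentration: r_N = 0.101×0.09953^1.5 = 0.003171, r_P = 0.329×0.09953^0.5 = 0.1038.
Fraction of consumed M going to N: r_N/(r_N+r_P) = 0.02965.
C_N = 0.02965·C_{M0}·X = 0.02965×0.696×0.857 = 0.0177 mol·L⁻¹.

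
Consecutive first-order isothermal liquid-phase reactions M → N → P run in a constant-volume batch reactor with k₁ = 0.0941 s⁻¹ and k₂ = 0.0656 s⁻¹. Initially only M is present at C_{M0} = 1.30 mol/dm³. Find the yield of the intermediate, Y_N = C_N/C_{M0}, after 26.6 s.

0.306

Solving the coupled first-order balances gives C_N(t) = [k₁/(k₂−k₁)]·C_{M0}·(e^(−k₁t) − e^(−k₂t)).
e^(−k₁t) = e^(−0.0941×26.6) = e^(−2.503) = 0.08183; e^(−k₂t) = e^(−1.745) = 0.1747.
C_N = 0.0941×1.30/(0.0656−0.0941) × (0.08183−0.1747) = (-4.292)×(-0.09282) = 0.3984 mol/dm³.
Y_N = C_N/C_{M0} = 0.3984/1.30 = 0.306.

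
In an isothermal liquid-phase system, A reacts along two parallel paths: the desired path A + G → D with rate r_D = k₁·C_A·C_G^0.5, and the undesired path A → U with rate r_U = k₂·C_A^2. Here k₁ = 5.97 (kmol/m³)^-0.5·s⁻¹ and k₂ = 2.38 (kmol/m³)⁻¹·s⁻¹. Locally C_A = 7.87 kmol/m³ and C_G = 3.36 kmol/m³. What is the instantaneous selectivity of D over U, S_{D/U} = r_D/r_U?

0.584

S_{D/U} = r_D/r_U = (k₁·C_A·C_G^0.5)/(k₂·C_A^2) = (k₁/k₂)·C_A⁻¹·C_G^0.5.
= (5.97×7.870×3.360^0.5) / (2.38×7.870^2) = 86.12/147.4 = 0.584.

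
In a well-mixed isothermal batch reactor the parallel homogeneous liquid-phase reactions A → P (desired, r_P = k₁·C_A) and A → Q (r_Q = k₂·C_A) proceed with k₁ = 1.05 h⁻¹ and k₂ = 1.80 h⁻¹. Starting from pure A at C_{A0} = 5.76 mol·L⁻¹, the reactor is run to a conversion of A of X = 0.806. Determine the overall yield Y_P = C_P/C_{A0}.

C_A = C_{A0}(1−X) = 1.117 mol·L⁻¹.
Both paths are first order in A, so the instantaneous fraction to P is constant: dC_P/d(−C_A) = k₁/(k₁+k₂) = 0.3684.
C_P = 0.3684·(C_{A0}−C_A) = 0.3684×4.643 = 1.71 mol·L⁻¹.
Y_P = C_P/C_{A0} = 1.710/5.76 = 0.297.

0.297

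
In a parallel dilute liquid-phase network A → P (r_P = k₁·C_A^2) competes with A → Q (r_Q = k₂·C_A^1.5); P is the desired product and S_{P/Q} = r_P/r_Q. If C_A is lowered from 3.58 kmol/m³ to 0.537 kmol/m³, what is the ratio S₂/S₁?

0.387

S_{P/Q} = (k₁/k₂)·C_A^0.5, so S₂/S₁ = (C_{A,2}/C_{A,1})^0.5.
= (0.537/3.58)^0.5 = (0.1500)^0.5 = 0.387.
Selectivity toward P falls as C_A falls — high-concentration operation is favoured.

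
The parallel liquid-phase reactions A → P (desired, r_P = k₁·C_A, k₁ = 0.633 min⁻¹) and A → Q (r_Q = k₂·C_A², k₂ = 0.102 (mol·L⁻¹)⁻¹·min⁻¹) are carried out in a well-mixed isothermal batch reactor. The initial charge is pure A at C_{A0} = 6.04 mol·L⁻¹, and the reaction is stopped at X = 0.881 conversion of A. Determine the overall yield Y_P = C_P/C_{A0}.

0.586

C_A = C_{A0}(1−X) = 0.7188 mol·L⁻¹.
Along a PFR/batch, dC_P/dC_A = −r_P/(r_P+r_Q) = −k₁/(k₁+k₂·C_A).
Integrating from C_{A0} to C_A: C_P = (0.633/0.102)·ln[(0.633+0.102·6.04)/(0.633+0.102·0.719)] = 6.206·ln(1.249/0.7063) = 3.538 mol·L⁻¹.
Y_P = C_P/C_{A0} = 3.538/6.04 = 0.586.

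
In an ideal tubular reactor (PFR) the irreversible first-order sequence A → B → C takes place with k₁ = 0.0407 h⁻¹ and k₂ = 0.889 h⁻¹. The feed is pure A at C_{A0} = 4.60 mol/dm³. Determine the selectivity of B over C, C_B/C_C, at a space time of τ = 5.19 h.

0.252

For first-order series with pure A initially, C_B(τ) = k₁C_{A0}/(k₂−k₁)·(e^(−k₁τ) − e^(−k₂τ)).
e^(−k₁τ) = e^(−0.0407×5.19) = e^(−0.2112) = 0.8096; e^(−k₂τ) = e^(−4.614) = 0.009913.
C_B = 0.0407×4.60/(0.889−0.0407) × (0.8096−0.009913) = 0.2207×0.7997 = 0.1765 mol/dm³.
C_A = C_{A0}e^(−k₁τ) = 3.724 mol/dm³, so C_C = C_{A0}−C_A−C_B = 0.6994 mol/dm³; C_B/C_C = 0.252.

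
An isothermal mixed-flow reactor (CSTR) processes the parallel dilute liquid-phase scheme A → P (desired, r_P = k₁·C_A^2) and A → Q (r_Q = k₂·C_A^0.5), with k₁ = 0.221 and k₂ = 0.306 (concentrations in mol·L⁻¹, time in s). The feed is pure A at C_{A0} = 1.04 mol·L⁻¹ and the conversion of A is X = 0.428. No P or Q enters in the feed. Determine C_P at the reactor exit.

0.111 mol·L⁻¹

Exit C_A = C_{A0}(1−X) = 1.04×0.572 = 0.5949 mol·L⁻¹.
Rates in a CSTR are evaluated at the outlet concentration: r_P = 0.221×0.5949^2 = 0.07821, r_Q = 0.306×0.5949^0.5 = 0.2360.
Fraction of consumed A going to P: r_P/(r_P+r_Q) = 0.2489.
C_P = 0.2489·C_{A0}·X = 0.2489×1.04×0.428 = 0.111 mol·L⁻¹.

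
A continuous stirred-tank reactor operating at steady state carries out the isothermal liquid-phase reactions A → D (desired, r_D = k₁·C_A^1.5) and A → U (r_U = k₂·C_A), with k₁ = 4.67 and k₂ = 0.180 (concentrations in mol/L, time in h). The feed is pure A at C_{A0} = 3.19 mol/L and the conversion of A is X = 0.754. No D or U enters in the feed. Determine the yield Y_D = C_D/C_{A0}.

0.723

Exit C_A = C_{A0}(1−X) = 3.19×0.246 = 0.7847 mol/L.
Rates in a CSTR are evaluated at the outlet concentration: r_D = 4.67×0.7847^1.5 = 3.246, r_U = 0.180×0.7847 = 0.1413.
Fraction of consumed A going to D: r_D/(r_D+r_U) = 0.9583.
C_D = 0.9583·C_{A0}·X = 0.9583×3.19×0.754 = 2.30 mol/L; Y_D = C_D/C_{A0} = 0.723.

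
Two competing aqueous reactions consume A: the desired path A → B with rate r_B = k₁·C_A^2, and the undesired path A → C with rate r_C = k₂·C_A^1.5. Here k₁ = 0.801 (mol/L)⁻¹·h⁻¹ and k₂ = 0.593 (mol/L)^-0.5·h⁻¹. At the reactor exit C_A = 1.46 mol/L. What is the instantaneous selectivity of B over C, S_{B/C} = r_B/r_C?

1.63

S_{B/C} = r_B/r_C = (k₁·C_A^2)/(k₂·C_A^1.5) = (k₁/k₂)·C_A^0.5.
= (0.801×1.460^2) / (0.593×1.460^1.5) = 1.707/1.046 = 1.63.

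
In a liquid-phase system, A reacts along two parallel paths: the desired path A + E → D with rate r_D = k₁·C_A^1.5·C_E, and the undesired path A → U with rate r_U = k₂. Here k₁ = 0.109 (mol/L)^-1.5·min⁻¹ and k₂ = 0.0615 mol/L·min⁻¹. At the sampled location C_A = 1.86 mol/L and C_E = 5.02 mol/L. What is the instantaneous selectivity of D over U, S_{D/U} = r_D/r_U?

22.6

S_{D/U} = r_D/r_U = (k₁·C_A^1.5·C_E)/(k₂) = (k₁/k₂)·C_A^1.5·C_E.
= (0.109×1.860^1.5×5.020) / (0.0615) = 1.388/0.06150 = 22.6.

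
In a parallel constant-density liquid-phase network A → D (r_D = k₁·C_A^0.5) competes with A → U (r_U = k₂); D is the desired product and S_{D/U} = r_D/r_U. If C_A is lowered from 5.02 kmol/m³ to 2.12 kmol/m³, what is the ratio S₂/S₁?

0.650

S_{D/U} = (k₁/k₂)·C_A^0.5, so S₂/S₁ = (C_{A,2}/C_{A,1})^0.5.
= (2.12/5.02)^0.5 = (0.4223)^0.5 = 0.650.
Selectivity toward D falls as C_A falls — high-concentration operation is favoured.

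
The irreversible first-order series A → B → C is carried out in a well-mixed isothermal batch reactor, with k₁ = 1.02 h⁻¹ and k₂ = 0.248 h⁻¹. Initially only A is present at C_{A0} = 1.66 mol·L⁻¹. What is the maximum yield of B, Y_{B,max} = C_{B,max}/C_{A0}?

0.635

For a first-order series the maximum intermediate yield is C_{B,max}/C_{A0} = (k₁/k₂)^[k₂/(k₂−k₁)].
= (1.02/0.248)^(0.248/(0.248−1.02)) = (4.113)^(-0.3212) = 0.6349.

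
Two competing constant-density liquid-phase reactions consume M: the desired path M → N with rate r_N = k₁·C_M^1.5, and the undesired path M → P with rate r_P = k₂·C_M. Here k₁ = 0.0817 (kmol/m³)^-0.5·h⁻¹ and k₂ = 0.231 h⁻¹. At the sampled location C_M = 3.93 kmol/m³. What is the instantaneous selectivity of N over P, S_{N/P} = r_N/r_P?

0.701

S_{N/P} = r_N/r_P = (k₁·C_M^1.5)/(k₂·C_M) = (k₁/k₂)·C_M^0.5.
= (0.0817×3.930^1.5) / (0.231×3.930) = 0.6365/0.9078 = 0.701.
Since the desired path is higher order in M, keeping C_M high (PFR or concentrated feed) favours N.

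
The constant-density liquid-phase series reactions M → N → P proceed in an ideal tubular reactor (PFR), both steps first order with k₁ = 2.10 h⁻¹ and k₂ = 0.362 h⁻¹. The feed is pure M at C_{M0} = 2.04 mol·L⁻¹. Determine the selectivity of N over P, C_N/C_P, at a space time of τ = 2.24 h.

1.13

Solving the coupled first-order balances gives C_N(τ) = [k₁/(k₂−k₁)]·C_{M0}·(e^(−k₁τ) − e^(−k₂τ)).
e^(−k₁τ) = e^(−2.10×2.24) = e^(−4.704) = 0.009059; e^(−k₂τ) = e^(−0.8109) = 0.4445.
C_N = 2.10×2.04/(0.362−2.10) × (0.009059−0.4445) = (-2.465)×(-0.4354) = 1.073 mol·L⁻¹.
C_M = C_{M0}e^(−k₁τ) = 0.01848 mol·L⁻¹, so C_P = C_{M0}−C_M−C_N = 0.9483 mol·L⁻¹; C_N/C_P = 1.13.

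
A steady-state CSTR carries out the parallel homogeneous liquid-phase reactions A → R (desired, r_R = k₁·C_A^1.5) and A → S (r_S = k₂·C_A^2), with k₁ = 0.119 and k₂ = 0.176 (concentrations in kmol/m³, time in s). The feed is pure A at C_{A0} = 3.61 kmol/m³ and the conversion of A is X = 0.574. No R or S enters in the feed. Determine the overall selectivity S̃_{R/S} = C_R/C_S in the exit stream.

0.545

Exit C_A = C_{A0}(1−X) = 3.61×0.426 = 1.538 kmol/m³.
A CSTR operates uniformly at the exit composition, giving r_R = 0.2269 and r_S = 0.4162 (each k·C_A^n at C_A = 1.538).
Overall selectivity = C_R/C_S = r_Rτ/(r_Sτ) = r_R/r_S = 0.545.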